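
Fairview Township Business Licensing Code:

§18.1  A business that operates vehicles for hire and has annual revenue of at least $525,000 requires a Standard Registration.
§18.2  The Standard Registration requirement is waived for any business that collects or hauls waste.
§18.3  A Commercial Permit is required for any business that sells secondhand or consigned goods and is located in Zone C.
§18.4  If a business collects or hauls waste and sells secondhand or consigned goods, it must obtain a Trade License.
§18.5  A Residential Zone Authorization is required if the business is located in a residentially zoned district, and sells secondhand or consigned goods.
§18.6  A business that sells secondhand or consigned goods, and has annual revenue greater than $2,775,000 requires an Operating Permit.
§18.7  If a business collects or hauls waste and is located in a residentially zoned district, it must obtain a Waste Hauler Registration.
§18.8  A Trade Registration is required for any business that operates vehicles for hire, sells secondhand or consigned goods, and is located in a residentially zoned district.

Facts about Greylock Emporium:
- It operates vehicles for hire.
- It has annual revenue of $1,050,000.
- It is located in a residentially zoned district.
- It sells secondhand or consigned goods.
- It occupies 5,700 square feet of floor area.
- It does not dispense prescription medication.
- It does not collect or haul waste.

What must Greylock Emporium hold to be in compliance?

Residential Zone Authorization, Standard Registration, Trade Registration

§18.1 operates vehicles for hire; revenue $1,050,000 ≥ $525,000 → Standard Registration required.
§18.2 does not collect or haul waste → Standard Registration exemption does not apply.
§18.3 sells secondhand or consigned goods; is located in a residentially zoned district (not: is located in Zone C) → Commercial Permit not required.
§18.4 does not collect or haul waste; sells secondhand or consigned goods → Trade License not required.
§18.5 is located in a residentially zoned district; sells secondhand or consigned goods → Residential Zone Authorization required.
§18.6 sells secondhand or consigned goods; revenue $1,050,000 ≤ $2,775,000 → Operating Permit not required.
§18.7 does not collect or haul waste; is located in a residentially zoned district → Waste Hauler Registration not required.
§18.8 operates vehicles for hire; sells secondhand or consigned goods; is located in a residentially zoned district → Trade Registration required.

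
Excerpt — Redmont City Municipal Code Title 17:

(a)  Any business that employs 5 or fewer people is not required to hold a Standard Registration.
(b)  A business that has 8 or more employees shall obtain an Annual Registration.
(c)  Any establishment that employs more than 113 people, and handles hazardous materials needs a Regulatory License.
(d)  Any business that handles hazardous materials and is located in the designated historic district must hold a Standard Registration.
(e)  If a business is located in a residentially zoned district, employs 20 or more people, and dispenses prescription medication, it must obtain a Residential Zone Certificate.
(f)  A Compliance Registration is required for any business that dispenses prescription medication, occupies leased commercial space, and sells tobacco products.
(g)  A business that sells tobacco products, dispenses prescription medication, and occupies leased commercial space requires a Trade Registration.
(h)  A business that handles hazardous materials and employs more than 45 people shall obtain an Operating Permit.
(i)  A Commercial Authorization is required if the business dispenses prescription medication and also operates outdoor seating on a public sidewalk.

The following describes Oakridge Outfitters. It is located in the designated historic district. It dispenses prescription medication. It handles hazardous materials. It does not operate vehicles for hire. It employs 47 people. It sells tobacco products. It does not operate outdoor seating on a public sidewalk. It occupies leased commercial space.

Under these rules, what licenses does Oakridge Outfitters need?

Annual Registration, Compliance Registration, Operating Permit, Standard Registration, Trade Registration

(a) employees 47 > 5 → Standard Registration exemption does not apply.
(b) employees 47 ≥ 8 → Annual Registration required.
(c) employees 47 ≤ 113; handles hazardous materials → Regulatory License not required.
(d) handles hazardous materials; is located in the designated historic district → Standard Registration required.
(e) is located in the designated historic district (not: is located in a residentially zoned district); employees 47 ≥ 20; dispenses prescription medication → Residential Zone Certificate not required.
(f) dispenses prescription medication; occupies leased commercial space; sells tobacco products → Compliance Registration required.
(g) sells tobacco products; dispenses prescription medication; occupies leased commercial space → Trade Registration required.
(h) handles hazardous materials; employees 47 > 45 → Operating Permit required.
(i) dispenses prescription medication; does not operate outdoor seating on a public sidewalk → Commercial Authorization not required.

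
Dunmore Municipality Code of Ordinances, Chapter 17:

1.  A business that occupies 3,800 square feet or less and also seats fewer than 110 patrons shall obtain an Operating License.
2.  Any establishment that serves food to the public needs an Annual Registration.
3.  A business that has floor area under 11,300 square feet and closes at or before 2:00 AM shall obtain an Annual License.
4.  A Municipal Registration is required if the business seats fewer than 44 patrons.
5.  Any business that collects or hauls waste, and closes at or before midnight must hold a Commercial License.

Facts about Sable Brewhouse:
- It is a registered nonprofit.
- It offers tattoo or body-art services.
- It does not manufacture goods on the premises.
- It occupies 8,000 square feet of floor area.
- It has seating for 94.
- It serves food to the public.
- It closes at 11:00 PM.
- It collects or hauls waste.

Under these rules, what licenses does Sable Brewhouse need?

1. floor area 8,000 square feet > 3,800 square feet; seating 94 < 110 → Operating License not required.
2. serves food to the public → Annual Registration required.
3. floor area 8,000 square feet < 11,300 square feet; closes 11:00 PM, at/before 2:00 AM → Annual License required.
4. seating 94 ≥ 44 → Municipal Registration not required.
5. collects or hauls waste; closes 11:00 PM, at/before midnight → Commercial License required.

Annual License, Annual Registration, Commercial License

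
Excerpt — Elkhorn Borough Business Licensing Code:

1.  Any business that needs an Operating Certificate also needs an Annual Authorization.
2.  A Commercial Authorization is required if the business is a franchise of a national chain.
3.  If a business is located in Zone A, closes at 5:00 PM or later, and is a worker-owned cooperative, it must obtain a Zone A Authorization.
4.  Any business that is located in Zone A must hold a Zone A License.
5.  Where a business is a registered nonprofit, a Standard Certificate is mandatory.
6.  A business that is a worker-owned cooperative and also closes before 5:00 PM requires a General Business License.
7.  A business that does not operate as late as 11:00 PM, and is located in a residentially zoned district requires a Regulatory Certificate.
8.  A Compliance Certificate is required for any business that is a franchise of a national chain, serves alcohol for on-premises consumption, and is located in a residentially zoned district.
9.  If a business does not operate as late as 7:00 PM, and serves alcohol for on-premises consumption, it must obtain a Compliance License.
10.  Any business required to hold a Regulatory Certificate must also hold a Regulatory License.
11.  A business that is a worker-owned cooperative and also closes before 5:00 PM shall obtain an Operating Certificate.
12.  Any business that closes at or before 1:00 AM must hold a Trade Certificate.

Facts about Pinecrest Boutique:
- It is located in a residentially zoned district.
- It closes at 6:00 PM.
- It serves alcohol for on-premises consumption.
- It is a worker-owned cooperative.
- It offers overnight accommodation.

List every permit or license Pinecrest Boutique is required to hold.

Compliance License, Regulatory Certificate, Regulatory License, Trade Certificate

1. Operating Certificate is not required → no effect.
2. is a worker-owned cooperative (not: is a franchise of a national chain) → Commercial Authorization not required.
3. is located in a residentially zoned district (not: is located in Zone A); closes 6:00 PM, after 5:00 PM; is a worker-owned cooperative → Zone A Authorization not required.
4. is located in a residentially zoned district (not: is located in Zone A) → Zone A License not required.
5. is a worker-owned cooperative (not: is a registered nonprofit) → Standard Certificate not required.
6. is a worker-owned cooperative; closes 6:00 PM, after 5:00 PM → General Business License not required.
7. closes 6:00 PM, at/before 11:00 PM; is located in a residentially zoned district → Regulatory Certificate required.
8. is a worker-owned cooperative (not: is a franchise of a national chain); serves alcohol for on-premises consumption; is located in a residentially zoned district → Compliance Certificate not required.
9. closes 6:00 PM, at/before 7:00 PM; serves alcohol for on-premises consumption → Compliance License required.
10. Regulatory Certificate is required → Regulatory License also required.
11. is a worker-owned cooperative; closes 6:00 PM, after 5:00 PM → Operating Certificate not required.
12. closes 6:00 PM, at/before 1:00 AM → Trade Certificate required.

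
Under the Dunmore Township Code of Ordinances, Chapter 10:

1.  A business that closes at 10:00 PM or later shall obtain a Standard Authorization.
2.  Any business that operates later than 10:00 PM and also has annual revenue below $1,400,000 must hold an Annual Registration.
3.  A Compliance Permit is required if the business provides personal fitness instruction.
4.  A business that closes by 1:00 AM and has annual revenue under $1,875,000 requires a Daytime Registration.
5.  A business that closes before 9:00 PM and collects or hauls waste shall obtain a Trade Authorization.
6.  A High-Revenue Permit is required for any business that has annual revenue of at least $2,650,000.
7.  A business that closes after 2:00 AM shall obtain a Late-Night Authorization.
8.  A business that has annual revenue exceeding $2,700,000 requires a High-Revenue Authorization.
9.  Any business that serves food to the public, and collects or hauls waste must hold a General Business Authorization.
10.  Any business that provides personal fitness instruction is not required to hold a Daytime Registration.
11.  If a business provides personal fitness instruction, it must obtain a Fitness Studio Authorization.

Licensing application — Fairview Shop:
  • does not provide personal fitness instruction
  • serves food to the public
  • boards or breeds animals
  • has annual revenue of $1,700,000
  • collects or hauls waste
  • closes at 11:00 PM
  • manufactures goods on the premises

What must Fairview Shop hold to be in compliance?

1. closes 11:00 PM, after 10:00 PM → Standard Authorization required.
2. closes 11:00 PM, after 10:00 PM; revenue $1,700,000 ≥ $1,400,000 → Annual Registration not required.
3. does not provide personal fitness instruction → Compliance Permit not required.
4. closes 11:00 PM, at/before 1:00 AM; revenue $1,700,000 < $1,875,000 → Daytime Registration required.
5. closes 11:00 PM, after 9:00 PM; collects or hauls waste → Trade Authorization not required.
6. revenue $1,700,000 < $2,650,000 → High-Revenue Permit not required.
7. closes 11:00 PM, at/before 2:00 AM → Late-Night Authorization not required.
8. revenue $1,700,000 ≤ $2,700,000 → High-Revenue Authorization not required.
9. serves food to the public; collects or hauls waste → General Business Authorization required.
10. does not provide personal fitness instruction → Daytime Registration exemption does not apply.
11. does not provide personal fitness instruction → Fitness Studio Authorization not required.

Daytime Registration, General Business Authorization, Standard Authorization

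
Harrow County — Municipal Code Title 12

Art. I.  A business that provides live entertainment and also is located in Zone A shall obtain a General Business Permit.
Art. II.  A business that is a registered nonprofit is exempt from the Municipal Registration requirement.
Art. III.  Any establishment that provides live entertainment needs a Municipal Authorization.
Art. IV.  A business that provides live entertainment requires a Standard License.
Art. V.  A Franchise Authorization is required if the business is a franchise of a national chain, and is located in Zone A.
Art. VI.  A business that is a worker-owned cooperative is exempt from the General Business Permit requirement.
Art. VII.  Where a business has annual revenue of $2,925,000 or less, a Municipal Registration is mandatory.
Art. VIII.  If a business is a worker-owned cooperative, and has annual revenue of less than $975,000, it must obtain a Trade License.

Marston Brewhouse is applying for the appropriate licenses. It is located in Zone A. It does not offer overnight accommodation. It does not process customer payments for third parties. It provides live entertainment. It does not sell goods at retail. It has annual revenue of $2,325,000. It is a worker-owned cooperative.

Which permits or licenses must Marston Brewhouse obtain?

Art. I. provides live entertainment; is located in Zone A → General Business Permit required.
Art. II. is a worker-owned cooperative (not: is a registered nonprofit) → Municipal Registration exemption does not apply.
Art. III. provides live entertainment → Municipal Authorization required.
Art. IV. provides live entertainment → Standard License required.
Art. V. is a worker-owned cooperative (not: is a franchise of a national chain); is located in Zone A → Franchise Authorization not required.
Art. VI. is a worker-owned cooperative → exempt from General Business Permit.
Art. VII. revenue $2,325,000 ≤ $2,925,000 → Municipal Registration required.
Art. VIII. is a worker-owned cooperative; revenue $2,325,000 ≥ $975,000 → Trade License not required.

Municipal Authorization, Municipal Registration, Standard License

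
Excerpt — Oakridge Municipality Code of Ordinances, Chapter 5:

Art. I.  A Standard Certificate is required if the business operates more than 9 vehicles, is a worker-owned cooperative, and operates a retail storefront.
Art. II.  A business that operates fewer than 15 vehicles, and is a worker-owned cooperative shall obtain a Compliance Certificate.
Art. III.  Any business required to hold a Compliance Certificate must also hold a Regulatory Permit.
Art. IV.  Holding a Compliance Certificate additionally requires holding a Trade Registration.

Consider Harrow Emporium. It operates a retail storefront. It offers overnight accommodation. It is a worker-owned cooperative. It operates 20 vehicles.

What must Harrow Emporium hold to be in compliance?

Art. I. vehicles 20 > 9; is a worker-owned cooperative; operates a retail storefront → Standard Certificate required.
Art. II. vehicles 20 ≥ 15; is a worker-owned cooperative → Compliance Certificate not required.
Art. III. Compliance Certificate is not required → no effect.
Art. IV. Compliance Certificate is not required → no effect.

Standard Certificate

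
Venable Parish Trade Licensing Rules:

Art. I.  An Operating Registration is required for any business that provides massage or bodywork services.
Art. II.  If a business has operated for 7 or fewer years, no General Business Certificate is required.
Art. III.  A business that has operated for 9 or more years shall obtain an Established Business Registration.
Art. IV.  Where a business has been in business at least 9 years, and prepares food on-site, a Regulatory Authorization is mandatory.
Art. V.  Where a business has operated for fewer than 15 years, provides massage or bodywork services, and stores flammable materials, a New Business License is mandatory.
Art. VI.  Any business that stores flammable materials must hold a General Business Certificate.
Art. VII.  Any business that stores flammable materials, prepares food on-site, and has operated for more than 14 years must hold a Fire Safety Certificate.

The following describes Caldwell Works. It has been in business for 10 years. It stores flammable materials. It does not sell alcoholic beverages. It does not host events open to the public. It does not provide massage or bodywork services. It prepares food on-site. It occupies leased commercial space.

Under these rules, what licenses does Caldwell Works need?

Established Business Registration, General Business Certificate, Regulatory Authorization

Art. I. does not provide massage or bodywork services → Operating Registration not required.
Art. II. years in business 10 > 7 → General Business Certificate exemption does not apply.
Art. III. years in business 10 ≥ 9 → Established Business Registration required.
Art. IV. years in business 10 ≥ 9; prepares food on-site → Regulatory Authorization required.
Art. V. years in business 10 < 15; does not provide massage or bodywork services; stores flammable materials → New Business License not required.
Art. VI. stores flammable materials → General Business Certificate required.
Art. VII. stores flammable materials; prepares food on-site; years in business 10 ≤ 14 → Fire Safety Certificate not required.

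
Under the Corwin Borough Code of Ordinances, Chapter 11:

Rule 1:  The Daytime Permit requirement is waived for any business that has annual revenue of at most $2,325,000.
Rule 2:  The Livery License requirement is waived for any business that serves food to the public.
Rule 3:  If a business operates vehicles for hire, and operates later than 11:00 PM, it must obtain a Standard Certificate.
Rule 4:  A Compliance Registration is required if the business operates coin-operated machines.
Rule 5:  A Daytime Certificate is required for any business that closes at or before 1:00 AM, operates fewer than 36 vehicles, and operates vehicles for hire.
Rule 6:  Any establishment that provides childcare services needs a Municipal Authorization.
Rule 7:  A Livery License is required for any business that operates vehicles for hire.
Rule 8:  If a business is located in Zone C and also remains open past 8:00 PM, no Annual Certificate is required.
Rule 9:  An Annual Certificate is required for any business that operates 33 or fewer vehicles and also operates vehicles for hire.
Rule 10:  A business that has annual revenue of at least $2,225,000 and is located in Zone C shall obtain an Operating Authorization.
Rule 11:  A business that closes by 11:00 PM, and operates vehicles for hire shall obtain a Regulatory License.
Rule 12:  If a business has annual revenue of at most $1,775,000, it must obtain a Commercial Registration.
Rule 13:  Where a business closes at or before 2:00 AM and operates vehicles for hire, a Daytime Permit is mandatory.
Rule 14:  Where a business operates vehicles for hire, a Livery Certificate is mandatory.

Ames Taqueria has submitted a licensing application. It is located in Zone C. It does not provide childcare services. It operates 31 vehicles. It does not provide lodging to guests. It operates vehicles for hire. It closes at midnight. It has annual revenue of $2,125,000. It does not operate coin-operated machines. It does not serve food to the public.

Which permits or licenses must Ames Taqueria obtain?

Rule 1: revenue $2,125,000 ≤ $2,325,000 → exempt from Daytime Permit.
Rule 2: does not serve food to the public → Livery License exemption does not apply.
Rule 3: operates vehicles for hire; closes midnight, after 11:00 PM → Standard Certificate required.
Rule 4: does not operate coin-operated machines → Compliance Registration not required.
Rule 5: closes midnight, at/before 1:00 AM; vehicles 31 < 36; operates vehicles for hire → Daytime Certificate required.
Rule 6: does not provide childcare services → Municipal Authorization not required.
Rule 7: operates vehicles for hire → Livery License required.
Rule 8: is located in Zone C; closes midnight, after 8:00 PM → exempt from Annual Certificate.
Rule 9: vehicles 31 ≤ 33; operates vehicles for hire → Annual Certificate required.
Rule 10: revenue $2,125,000 < $2,225,000; is located in Zone C → Operating Authorization not required.
Rule 11: closes midnight, after 11:00 PM; operates vehicles for hire → Regulatory License not required.
Rule 12: revenue $2,125,000 > $1,775,000 → Commercial Registration not required.
Rule 13: closes midnight, at/before 2:00 AM; operates vehicles for hire → Daytime Permit required.
Rule 14: operates vehicles for hire → Livery Certificate required.

Daytime Certificate, Livery Certificate, Livery License, Standard Certificate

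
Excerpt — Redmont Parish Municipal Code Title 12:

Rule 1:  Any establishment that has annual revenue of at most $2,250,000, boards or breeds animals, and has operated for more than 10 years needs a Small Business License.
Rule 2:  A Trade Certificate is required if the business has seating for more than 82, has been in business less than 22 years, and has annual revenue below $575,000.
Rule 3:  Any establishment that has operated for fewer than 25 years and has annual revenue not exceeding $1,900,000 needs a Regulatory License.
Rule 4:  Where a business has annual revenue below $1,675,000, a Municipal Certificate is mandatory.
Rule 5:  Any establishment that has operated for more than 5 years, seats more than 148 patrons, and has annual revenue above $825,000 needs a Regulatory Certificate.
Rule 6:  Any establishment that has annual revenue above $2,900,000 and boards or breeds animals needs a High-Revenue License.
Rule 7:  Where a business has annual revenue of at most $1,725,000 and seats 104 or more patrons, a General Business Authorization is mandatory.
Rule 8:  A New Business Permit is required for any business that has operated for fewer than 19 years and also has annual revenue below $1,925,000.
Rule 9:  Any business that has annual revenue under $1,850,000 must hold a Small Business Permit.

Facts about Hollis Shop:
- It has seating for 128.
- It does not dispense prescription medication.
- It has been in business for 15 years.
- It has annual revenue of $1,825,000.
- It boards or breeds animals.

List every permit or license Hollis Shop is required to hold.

Rule 1: revenue $1,825,000 ≤ $2,250,000; boards or breeds animals; years in business 15 > 10 → Small Business License required.
Rule 2: seating 128 > 82; years in business 15 < 22; revenue $1,825,000 ≥ $575,000 → Trade Certificate not required.
Rule 3: years in business 15 < 25; revenue $1,825,000 ≤ $1,900,000 → Regulatory License required.
Rule 4: revenue $1,825,000 ≥ $1,675,000 → Municipal Certificate not required.
Rule 5: years in business 15 > 5; seating 128 ≤ 148; revenue $1,825,000 > $825,000 → Regulatory Certificate not required.
Rule 6: revenue $1,825,000 ≤ $2,900,000; boards or breeds animals → High-Revenue License not required.
Rule 7: revenue $1,825,000 > $1,725,000; seating 128 ≥ 104 → General Business Authorization not required.
Rule 8: years in business 15 < 19; revenue $1,825,000 < $1,925,000 → New Business Permit required.
Rule 9: revenue $1,825,000 < $1,850,000 → Small Business Permit required.

New Business Permit, Regulatory License, Small Business License, Small Business Permit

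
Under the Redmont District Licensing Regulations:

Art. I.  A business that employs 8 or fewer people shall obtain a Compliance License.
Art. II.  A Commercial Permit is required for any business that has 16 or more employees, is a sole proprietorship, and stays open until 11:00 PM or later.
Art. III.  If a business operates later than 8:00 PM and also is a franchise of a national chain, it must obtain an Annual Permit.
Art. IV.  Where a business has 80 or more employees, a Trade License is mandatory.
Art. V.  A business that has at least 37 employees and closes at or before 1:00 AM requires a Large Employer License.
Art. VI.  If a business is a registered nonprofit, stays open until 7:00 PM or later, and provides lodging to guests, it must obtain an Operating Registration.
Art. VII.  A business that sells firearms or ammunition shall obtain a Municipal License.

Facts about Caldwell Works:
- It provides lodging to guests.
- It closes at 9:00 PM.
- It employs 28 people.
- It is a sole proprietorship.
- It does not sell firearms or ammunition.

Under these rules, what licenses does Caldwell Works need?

Art. I. employees 28 > 8 → Compliance License not required.
Art. II. employees 28 ≥ 16; is a sole proprietorship; closes 9:00 PM, at/before 11:00 PM → Commercial Permit not required.
Art. III. closes 9:00 PM, after 8:00 PM; is a sole proprietorship (not: is a franchise of a national chain) → Annual Permit not required.
Art. IV. employees 28 < 80 → Trade License not required.
Art. V. employees 28 < 37; closes 9:00 PM, at/before 1:00 AM → Large Employer License not required.
Art. VI. is a sole proprietorship (not: is a registered nonprofit); closes 9:00 PM, after 7:00 PM; provides lodging to guests → Operating Registration not required.
Art. VII. does not sell firearms or ammunition → Municipal License not required.

None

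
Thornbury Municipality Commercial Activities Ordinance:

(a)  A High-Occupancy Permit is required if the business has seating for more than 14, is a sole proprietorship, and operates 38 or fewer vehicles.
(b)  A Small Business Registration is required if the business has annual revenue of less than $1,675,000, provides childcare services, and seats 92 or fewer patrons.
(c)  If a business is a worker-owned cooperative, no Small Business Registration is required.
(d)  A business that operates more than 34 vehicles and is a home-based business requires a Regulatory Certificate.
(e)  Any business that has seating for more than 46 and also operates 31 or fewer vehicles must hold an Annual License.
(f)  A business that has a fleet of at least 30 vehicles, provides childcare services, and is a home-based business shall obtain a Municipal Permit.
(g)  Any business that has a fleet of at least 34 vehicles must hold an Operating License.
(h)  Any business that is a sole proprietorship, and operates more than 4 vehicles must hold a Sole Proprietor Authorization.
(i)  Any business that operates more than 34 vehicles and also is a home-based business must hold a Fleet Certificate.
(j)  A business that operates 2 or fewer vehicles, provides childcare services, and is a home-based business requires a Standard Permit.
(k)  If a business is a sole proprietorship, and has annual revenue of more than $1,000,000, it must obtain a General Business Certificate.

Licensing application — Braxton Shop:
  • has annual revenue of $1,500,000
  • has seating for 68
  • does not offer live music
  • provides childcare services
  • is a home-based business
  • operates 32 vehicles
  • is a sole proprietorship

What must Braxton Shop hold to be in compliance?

(a) seating 68 > 14; is a sole proprietorship; vehicles 32 ≤ 38 → High-Occupancy Permit required.
(b) revenue $1,500,000 < $1,675,000; provides childcare services; seating 68 ≤ 92 → Small Business Registration required.
(c) is a sole proprietorship (not: is a worker-owned cooperative) → Small Business Registration exemption does not apply.
(d) vehicles 32 ≤ 34; is a home-based business → Regulatory Certificate not required.
(e) seating 68 > 46; vehicles 32 > 31 → Annual License not required.
(f) vehicles 32 ≥ 30; provides childcare services; is a home-based business → Municipal Permit required.
(g) vehicles 32 < 34 → Operating License not required.
(h) is a sole proprietorship; vehicles 32 > 4 → Sole Proprietor Authorization required.
(i) vehicles 32 ≤ 34; is a home-based business → Fleet Certificate not required.
(j) vehicles 32 > 2; provides childcare services; is a home-based business → Standard Permit not required.
(k) is a sole proprietorship; revenue $1,500,000 > $1,000,000 → General Business Certificate required.

General Business Certificate, High-Occupancy Permit, Municipal Permit, Small Business Registration, Sole Proprietor Authorization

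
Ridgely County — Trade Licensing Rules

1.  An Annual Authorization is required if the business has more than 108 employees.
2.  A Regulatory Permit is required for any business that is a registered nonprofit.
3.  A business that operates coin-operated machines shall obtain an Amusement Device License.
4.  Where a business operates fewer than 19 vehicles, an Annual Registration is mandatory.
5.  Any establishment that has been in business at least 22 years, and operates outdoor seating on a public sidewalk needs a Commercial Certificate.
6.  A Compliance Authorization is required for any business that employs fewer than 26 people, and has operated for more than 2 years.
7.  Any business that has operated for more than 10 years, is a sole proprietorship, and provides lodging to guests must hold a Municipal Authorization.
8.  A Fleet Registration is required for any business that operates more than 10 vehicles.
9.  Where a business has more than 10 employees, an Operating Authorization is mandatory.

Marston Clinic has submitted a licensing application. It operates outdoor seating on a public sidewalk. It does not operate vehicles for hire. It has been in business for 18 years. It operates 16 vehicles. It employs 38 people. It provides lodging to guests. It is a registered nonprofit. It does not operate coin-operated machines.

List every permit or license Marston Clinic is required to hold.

Annual Registration, Fleet Registration, Operating Authorization, Regulatory Permit

1. employees 38 ≤ 108 → Annual Authorization not required.
2. is a registered nonprofit → Regulatory Permit required.
3. does not operate coin-operated machines → Amusement Device License not required.
4. vehicles 16 < 19 → Annual Registration required.
5. years in business 18 < 22; operates outdoor seating on a public sidewalk → Commercial Certificate not required.
6. employees 38 ≥ 26; years in business 18 > 2 → Compliance Authorization not required.
7. years in business 18 > 10; is a registered nonprofit (not: is a sole proprietorship); provides lodging to guests → Municipal Authorization not required.
8. vehicles 16 > 10 → Fleet Registration required.
9. employees 38 > 10 → Operating Authorization required.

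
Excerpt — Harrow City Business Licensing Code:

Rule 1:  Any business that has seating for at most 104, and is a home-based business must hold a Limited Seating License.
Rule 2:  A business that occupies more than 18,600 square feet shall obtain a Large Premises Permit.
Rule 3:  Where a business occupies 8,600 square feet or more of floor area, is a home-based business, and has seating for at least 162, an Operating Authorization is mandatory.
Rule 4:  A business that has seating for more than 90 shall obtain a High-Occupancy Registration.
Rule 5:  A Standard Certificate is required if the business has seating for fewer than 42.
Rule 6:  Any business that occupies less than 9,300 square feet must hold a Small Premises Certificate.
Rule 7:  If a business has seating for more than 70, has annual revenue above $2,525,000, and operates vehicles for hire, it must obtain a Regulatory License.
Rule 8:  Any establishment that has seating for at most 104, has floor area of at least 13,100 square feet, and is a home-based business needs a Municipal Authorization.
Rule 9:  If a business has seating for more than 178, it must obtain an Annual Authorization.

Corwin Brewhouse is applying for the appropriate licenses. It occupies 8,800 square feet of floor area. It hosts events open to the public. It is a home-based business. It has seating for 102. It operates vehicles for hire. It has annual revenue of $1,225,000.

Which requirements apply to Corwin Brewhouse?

High-Occupancy Registration, Limited Seating License, Small Premises Certificate

Rule 1: seating 102 ≤ 104; is a home-based business → Limited Seating License required.
Rule 2: floor area 8,800 square feet ≤ 18,600 square feet → Large Premises Permit not required.
Rule 3: floor area 8,800 square feet ≥ 8,600 square feet; is a home-based business; seating 102 < 162 → Operating Authorization not required.
Rule 4: seating 102 > 90 → High-Occupancy Registration required.
Rule 5: seating 102 ≥ 42 → Standard Certificate not required.
Rule 6: floor area 8,800 square feet < 9,300 square feet → Small Premises Certificate required.
Rule 7: seating 102 > 70; revenue $1,225,000 ≤ $2,525,000; operates vehicles for hire → Regulatory License not required.
Rule 8: seating 102 ≤ 104; floor area 8,800 square feet < 13,100 square feet; is a home-based business → Municipal Authorization not required.
Rule 9: seating 102 ≤ 178 → Annual Authorization not required.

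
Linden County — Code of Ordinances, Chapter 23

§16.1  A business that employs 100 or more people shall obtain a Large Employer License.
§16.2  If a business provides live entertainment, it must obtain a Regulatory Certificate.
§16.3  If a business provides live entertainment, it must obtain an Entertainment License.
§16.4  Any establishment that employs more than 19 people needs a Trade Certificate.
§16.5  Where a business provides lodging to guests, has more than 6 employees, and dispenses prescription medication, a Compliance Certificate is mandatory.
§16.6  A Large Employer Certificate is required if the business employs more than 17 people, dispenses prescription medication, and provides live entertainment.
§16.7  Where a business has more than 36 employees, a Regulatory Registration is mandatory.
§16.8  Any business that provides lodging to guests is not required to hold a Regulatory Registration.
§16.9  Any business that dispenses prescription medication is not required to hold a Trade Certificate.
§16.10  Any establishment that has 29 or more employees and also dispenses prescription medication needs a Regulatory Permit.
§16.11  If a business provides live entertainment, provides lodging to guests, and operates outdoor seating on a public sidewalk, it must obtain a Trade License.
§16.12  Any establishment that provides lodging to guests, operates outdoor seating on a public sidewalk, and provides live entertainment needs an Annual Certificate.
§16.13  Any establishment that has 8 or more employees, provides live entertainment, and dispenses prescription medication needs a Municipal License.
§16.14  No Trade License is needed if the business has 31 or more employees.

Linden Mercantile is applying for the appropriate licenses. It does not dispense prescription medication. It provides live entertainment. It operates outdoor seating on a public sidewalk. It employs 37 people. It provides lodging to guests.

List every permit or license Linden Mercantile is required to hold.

§16.1 employees 37 < 100 → Large Employer License not required.
§16.2 provides live entertainment → Regulatory Certificate required.
§16.3 provides live entertainment → Entertainment License required.
§16.4 employees 37 > 19 → Trade Certificate required.
§16.5 provides lodging to guests; employees 37 > 6; does not dispense prescription medication → Compliance Certificate not required.
§16.6 employees 37 > 17; does not dispense prescription medication; provides live entertainment → Large Employer Certificate not required.
§16.7 employees 37 > 36 → Regulatory Registration required.
§16.8 provides lodging to guests → exempt from Regulatory Registration.
§16.9 does not dispense prescription medication → Trade Certificate exemption does not apply.
§16.10 employees 37 ≥ 29; does not dispense prescription medication → Regulatory Permit not required.
§16.11 provides live entertainment; provides lodging to guests; operates outdoor seating on a public sidewalk → Trade License required.
§16.12 provides lodging to guests; operates outdoor seating on a public sidewalk; provides live entertainment → Annual Certificate required.
§16.13 employees 37 ≥ 8; provides live entertainment; does not dispense prescription medication → Municipal License not required.
§16.14 employees 37 ≥ 31 → exempt from Trade License.

Annual Certificate, Entertainment License, Regulatory Certificate, Trade Certificate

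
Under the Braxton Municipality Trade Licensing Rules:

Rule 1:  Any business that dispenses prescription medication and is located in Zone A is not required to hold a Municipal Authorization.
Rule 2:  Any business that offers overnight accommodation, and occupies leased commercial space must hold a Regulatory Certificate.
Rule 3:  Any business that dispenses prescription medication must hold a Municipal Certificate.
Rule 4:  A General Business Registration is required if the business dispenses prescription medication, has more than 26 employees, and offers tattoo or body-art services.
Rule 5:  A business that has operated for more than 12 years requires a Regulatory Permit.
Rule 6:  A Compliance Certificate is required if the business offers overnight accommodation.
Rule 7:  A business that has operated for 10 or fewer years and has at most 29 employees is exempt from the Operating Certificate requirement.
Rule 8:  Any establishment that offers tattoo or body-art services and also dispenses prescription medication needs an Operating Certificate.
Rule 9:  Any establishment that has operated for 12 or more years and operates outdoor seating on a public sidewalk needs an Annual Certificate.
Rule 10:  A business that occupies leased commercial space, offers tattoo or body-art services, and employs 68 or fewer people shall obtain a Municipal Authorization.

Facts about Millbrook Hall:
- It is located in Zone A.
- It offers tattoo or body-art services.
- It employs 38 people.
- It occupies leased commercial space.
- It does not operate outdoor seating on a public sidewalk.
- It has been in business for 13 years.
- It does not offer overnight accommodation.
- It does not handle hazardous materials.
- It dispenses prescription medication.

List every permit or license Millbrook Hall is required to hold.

Rule 1: dispenses prescription medication; is located in Zone A → exempt from Municipal Authorization.
Rule 2: does not offer overnight accommodation; occupies leased commercial space → Regulatory Certificate not required.
Rule 3: dispenses prescription medication → Municipal Certificate required.
Rule 4: dispenses prescription medication; employees 38 > 26; offers tattoo or body-art services → General Business Registration required.
Rule 5: years in business 13 > 12 → Regulatory Permit required.
Rule 6: does not offer overnight accommodation → Compliance Certificate not required.
Rule 7: years in business 13 > 10; employees 38 > 29 → Operating Certificate exemption does not apply.
Rule 8: offers tattoo or body-art services; dispenses prescription medication → Operating Certificate required.
Rule 9: years in business 13 ≥ 12; does not operate outdoor seating on a public sidewalk → Annual Certificate not required.
Rule 10: occupies leased commercial space; offers tattoo or body-art services; employees 38 ≤ 68 → Municipal Authorization required.

General Business Registration, Municipal Certificate, Operating Certificate, Regulatory Permit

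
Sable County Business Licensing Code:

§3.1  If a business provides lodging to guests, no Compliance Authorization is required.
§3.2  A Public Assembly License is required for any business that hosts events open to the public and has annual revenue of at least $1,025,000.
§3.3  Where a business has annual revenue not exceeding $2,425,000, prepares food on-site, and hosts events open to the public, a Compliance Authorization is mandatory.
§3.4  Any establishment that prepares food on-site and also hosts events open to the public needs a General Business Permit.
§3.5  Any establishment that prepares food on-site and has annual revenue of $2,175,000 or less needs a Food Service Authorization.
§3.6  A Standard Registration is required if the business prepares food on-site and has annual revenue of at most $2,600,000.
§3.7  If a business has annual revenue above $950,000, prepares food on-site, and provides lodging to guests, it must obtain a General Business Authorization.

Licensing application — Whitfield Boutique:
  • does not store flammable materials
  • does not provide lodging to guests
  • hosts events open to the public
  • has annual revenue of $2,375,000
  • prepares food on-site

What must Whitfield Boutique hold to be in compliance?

§3.1 does not provide lodging to guests → Compliance Authorization exemption does not apply.
§3.2 hosts events open to the public; revenue $2,375,000 ≥ $1,025,000 → Public Assembly License required.
§3.3 revenue $2,375,000 ≤ $2,425,000; prepares food on-site; hosts events open to the public → Compliance Authorization required.
§3.4 prepares food on-site; hosts events open to the public → General Business Permit required.
§3.5 prepares food on-site; revenue $2,375,000 > $2,175,000 → Food Service Authorization not required.
§3.6 prepares food on-site; revenue $2,375,000 ≤ $2,600,000 → Standard Registration required.
§3.7 revenue $2,375,000 > $950,000; prepares food on-site; does not provide lodging to guests → General Business Authorization not required.

Compliance Authorization, General Business Permit, Public Assembly License, Standard Registration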